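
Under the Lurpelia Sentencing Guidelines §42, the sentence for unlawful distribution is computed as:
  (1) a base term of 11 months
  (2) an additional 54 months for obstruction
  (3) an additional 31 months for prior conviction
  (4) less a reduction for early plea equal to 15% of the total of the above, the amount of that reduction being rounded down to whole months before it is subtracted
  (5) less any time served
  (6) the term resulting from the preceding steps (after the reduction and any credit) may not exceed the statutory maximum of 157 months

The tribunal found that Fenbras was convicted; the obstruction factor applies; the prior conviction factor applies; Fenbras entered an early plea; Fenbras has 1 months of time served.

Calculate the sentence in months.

Obstruction enhancement: +54 months
Prior conviction enhancement: +31 months
Adjusted term: 11 months + 54 months + 31 months = 96 months
Early plea reduction: 15% of 96 months = 14 months (rounded down)
After reduction: 96 − 14 = 82 months
Less time served: 82 months − 1 months = 81 months
Cap at 157 months: 81 months is within the cap, no reduction.

81 months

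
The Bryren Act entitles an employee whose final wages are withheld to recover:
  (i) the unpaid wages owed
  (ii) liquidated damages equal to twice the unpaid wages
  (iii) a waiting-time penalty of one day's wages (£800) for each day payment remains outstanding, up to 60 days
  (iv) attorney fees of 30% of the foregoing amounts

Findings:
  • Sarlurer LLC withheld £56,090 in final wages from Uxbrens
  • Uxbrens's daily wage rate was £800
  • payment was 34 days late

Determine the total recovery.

Doubled: 2 × £56,090 = £112,180
Penalty days: min(34, 60) = 34
Waiting-time penalty: 34 × £800 = £27,200
Subtotal: £56,090 + £112,180 + £27,200 = £195,470
Attorney fees: 30% of £195,470 = £58,641
Total award: £195,470 + £58,641 = £254,111

£254,111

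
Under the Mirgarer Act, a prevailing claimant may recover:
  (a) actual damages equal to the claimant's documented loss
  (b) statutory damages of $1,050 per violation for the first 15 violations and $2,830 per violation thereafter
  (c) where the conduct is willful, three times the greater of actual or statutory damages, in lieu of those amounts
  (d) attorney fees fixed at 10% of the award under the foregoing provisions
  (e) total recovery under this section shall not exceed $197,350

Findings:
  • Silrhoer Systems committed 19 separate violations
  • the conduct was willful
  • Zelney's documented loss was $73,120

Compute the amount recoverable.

First 15 violations: 15 × $1,050 = $15,750
Remaining violations: (19 − 15) × $2,830 = $11,320
Statutory damages: $15,750 + $11,320 = $27,070
Greater of actual damages ($73,120) or statutory damages ($27,070): $73,120
Trebled: 3 × $73,120 = $219,360
Attorney fees: 10% of $219,360 = $21,936
Total before cap: $219,360 + $21,936 = $241,296
Cap at $197,350: $241,296 exceeds the cap → $197,350

$197,350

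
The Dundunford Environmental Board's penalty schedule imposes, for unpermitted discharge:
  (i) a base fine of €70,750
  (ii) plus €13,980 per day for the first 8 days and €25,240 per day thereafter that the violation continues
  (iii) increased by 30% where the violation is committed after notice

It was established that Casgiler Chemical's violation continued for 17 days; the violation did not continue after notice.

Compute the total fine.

First 8 days: 8 × €13,980 = €111,840
Remaining days: (17 − 8) × €25,240 = €227,160
Per-day component: €111,840 + €227,160 = €339,000
Base plus per-day: €70,750 + €339,000 = €409,750
The violation did not continue after notice: no 30% increase.

€409,750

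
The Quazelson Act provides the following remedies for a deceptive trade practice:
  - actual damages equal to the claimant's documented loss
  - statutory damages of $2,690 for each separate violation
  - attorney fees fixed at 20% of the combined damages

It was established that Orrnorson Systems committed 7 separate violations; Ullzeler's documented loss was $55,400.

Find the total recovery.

Total recovery: $89,076

Statutory damages: 7 × $2,690 = $18,830
Combined damages: $55,400 + $18,830 = $74,230
Attorney fees: 20% of $74,230 = $14,846
Total recovery: $74,230 + $14,846 = $89,076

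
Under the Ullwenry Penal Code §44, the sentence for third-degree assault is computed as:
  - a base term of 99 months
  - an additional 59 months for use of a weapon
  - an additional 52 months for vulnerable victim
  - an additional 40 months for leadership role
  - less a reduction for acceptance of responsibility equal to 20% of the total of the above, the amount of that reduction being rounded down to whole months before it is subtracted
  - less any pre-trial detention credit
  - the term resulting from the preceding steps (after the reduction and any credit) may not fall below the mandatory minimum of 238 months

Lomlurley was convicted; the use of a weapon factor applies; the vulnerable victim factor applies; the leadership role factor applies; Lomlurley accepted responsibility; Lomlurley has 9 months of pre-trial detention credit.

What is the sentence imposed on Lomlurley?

Use of a weapon enhancement: +59 months
Vulnerable victim enhancement: +52 months
Leadership role enhancement: +40 months
Adjusted term: 99 months + 59 months + 52 months + 40 months = 250 months
Acceptance of responsibility reduction: 20% of 250 months = 50 months (rounded down)
After reduction: 250 − 50 = 200 months
Less pre-trial detention credit: 200 months − 9 months = 191 months
Minimum 238 months: 191 months is below the minimum → 238 months

238 months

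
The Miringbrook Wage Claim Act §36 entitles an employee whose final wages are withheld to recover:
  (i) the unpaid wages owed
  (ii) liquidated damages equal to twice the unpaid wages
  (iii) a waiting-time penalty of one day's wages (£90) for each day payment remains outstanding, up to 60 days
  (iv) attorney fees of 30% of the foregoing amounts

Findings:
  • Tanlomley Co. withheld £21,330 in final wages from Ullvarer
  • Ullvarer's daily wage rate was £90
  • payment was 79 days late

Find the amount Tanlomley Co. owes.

£90,207

Doubled: 2 × £21,330 = £42,660
Penalty days: min(79, 60) = 60
Waiting-time penalty: 60 × £90 = £5,400
Subtotal: £21,330 + £42,660 + £5,400 = £69,390
Attorney fees: 30% of £69,390 = £20,817
Total award: £69,390 + £20,817 = £90,207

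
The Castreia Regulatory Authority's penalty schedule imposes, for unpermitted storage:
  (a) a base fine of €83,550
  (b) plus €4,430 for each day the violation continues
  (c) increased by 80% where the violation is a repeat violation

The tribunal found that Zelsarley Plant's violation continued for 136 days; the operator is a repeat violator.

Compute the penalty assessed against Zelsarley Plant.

€1,234,854

Per-day component: 136 × €4,430 = €602,480
Base plus per-day: €83,550 + €602,480 = €686,030
Enhancement: 80% of €686,030 = €548,824
Enhanced fine: €686,030 + €548,824 = €1,234,854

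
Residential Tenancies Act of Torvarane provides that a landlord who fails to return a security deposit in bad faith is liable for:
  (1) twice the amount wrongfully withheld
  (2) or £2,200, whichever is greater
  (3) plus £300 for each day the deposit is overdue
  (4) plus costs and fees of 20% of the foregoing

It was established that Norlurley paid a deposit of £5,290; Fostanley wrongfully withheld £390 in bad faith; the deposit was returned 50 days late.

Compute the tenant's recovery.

£20,640

Doubled: 2 × £390 = £780
Minimum £2,200: £780 is below the minimum → £2,200
Late-return penalty: 50 × £300 = £15,000
Damages plus late penalty: £2,200 + £15,000 = £17,200
Costs and fees: 20% of £17,200 = £3,440
Total recovery: £17,200 + £3,440 = £20,640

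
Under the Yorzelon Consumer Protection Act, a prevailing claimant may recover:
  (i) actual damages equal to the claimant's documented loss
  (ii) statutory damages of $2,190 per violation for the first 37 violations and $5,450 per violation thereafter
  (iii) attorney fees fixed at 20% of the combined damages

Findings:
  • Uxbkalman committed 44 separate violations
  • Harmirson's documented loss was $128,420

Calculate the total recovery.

$297,120

First 37 violations: 37 × $2,190 = $81,030
Remaining violations: (44 − 37) × $5,450 = $38,150
Statutory damages: $81,030 + $38,150 = $119,180
Combined damages: $128,420 + $119,180 = $247,600
Attorney fees: 20% of $247,600 = $49,520
Total recovery: $247,600 + $49,520 = $297,120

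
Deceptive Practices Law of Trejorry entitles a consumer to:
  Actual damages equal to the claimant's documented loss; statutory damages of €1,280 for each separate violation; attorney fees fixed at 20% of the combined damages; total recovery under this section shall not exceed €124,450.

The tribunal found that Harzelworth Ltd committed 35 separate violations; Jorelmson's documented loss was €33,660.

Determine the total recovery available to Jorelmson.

€94,152

Statutory damages: 35 × €1,280 = €44,800
Combined damages: €33,660 + €44,800 = €78,460
Attorney fees: 20% of €78,460 = €15,692
Total before cap: €78,460 + €15,692 = €94,152
Cap at €124,450: €94,152 is within the cap, no reduction.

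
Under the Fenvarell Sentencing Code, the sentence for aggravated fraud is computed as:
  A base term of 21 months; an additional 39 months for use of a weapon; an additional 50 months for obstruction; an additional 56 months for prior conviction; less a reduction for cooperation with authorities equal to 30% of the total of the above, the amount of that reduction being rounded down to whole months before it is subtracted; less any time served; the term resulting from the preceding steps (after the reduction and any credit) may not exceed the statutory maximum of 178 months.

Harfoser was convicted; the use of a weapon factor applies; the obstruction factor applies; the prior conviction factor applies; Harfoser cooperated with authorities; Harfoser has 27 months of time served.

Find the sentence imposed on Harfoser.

Use of a weapon enhancement: +39 months
Obstruction enhancement: +50 months
Prior conviction enhancement: +56 months
Adjusted term: 21 months + 39 months + 50 months + 56 months = 166 months
Cooperation with authorities reduction: 30% of 166 months = 49 months (rounded down)
After reduction: 166 − 49 = 117 months
Less time served: 117 months − 27 months = 90 months
Cap at 178 months: 90 months is within the cap, no reduction.

90 months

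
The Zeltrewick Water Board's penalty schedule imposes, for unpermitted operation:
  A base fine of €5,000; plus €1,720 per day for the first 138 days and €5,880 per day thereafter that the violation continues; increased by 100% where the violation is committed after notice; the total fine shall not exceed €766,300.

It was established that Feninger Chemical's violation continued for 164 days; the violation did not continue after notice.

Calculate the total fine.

First 138 days: 138 × €1,720 = €237,360
Remaining days: (164 − 138) × €5,880 = €152,880
Per-day component: €237,360 + €152,880 = €390,240
Base plus per-day: €5,000 + €390,240 = €395,240
The violation did not continue after notice: no 100% increase.
Cap at €766,300: €395,240 is within the cap, no reduction.

€395,240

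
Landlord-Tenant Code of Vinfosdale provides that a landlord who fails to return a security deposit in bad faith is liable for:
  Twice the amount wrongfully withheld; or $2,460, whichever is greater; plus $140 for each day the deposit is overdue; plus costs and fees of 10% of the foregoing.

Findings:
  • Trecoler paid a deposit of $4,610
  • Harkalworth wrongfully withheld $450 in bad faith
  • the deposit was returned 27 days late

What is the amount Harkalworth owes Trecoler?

Recovery: $6,864

Doubled: 2 × $450 = $900
Minimum $2,460: $900 is below the minimum → $2,460
Late-return penalty: 27 × $140 = $3,780
Damages plus late penalty: $2,460 + $3,780 = $6,240
Costs and fees: 10% of $6,240 = $624
Total recovery: $6,240 + $624 = $6,864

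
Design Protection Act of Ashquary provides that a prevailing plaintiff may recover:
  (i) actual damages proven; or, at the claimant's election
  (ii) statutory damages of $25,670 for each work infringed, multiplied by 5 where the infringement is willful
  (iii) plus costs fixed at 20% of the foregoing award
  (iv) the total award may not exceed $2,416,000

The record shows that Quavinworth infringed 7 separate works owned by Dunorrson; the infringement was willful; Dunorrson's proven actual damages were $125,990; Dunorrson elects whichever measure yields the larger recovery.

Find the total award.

$1,078,140

Statutory damages: 7 × $25,670 = $179,690
Multiplied by 5: 5 × $179,690 = $898,450
Greater of actual damages ($125,990) or enhanced statutory damages ($898,450): $898,450
Costs: 20% of $898,450 = $179,690
Award plus costs: $898,450 + $179,690 = $1,078,140
Cap at $2,416,000: $1,078,140 is within the cap, no reduction.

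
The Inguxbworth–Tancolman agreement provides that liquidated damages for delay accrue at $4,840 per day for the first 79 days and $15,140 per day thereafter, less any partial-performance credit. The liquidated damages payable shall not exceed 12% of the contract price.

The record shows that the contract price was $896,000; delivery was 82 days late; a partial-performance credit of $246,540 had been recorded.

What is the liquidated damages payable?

First 79 days: 79 × $4,840 = $382,360
Remaining days: (82 − 79) × $15,140 = $45,420
Accrued per-day damages: $382,360 + $45,420 = $427,780
Less partial-performance credit: $427,780 − $246,540 = $181,240
Cap: 12% of $896,000 = $107,520
Cap at $107,520: $181,240 exceeds the cap → $107,520

Liquidated damages: $107,520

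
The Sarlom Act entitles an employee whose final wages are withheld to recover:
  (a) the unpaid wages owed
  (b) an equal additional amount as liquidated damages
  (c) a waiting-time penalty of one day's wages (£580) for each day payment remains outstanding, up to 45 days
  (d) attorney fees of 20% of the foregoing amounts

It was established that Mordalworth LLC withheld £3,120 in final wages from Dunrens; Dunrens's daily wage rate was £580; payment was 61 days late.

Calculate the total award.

Liquidated damages (equal amount): £3,120
Penalty days: min(61, 45) = 45
Waiting-time penalty: 45 × £580 = £26,100
Subtotal: £3,120 + £3,120 + £26,100 = £32,340
Attorney fees: 20% of £32,340 = £6,468
Total award: £32,340 + £6,468 = £38,808

£38,808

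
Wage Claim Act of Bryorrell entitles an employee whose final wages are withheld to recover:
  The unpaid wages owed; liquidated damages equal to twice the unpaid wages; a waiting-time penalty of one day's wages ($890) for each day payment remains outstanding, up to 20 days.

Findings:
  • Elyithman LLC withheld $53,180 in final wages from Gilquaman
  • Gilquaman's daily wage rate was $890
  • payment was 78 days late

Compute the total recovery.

$177,340

Doubled: 2 × $53,180 = $106,360
Penalty days: min(78, 20) = 20
Waiting-time penalty: 20 × $890 = $17,800
Total award: $53,180 + $106,360 + $17,800 = $177,340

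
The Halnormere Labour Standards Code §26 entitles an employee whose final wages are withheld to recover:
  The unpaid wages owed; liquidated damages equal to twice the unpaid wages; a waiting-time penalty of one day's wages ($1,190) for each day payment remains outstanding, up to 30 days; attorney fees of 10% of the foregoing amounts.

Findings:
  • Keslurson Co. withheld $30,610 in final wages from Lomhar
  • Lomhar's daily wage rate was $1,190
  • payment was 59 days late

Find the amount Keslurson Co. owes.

$140,283

Doubled: 2 × $30,610 = $61,220
Penalty days: min(59, 30) = 30
Waiting-time penalty: 30 × $1,190 = $35,700
Subtotal: $30,610 + $61,220 + $35,700 = $127,530
Attorney fees: 10% of $127,530 = $12,753
Total award: $127,530 + $12,753 = $140,283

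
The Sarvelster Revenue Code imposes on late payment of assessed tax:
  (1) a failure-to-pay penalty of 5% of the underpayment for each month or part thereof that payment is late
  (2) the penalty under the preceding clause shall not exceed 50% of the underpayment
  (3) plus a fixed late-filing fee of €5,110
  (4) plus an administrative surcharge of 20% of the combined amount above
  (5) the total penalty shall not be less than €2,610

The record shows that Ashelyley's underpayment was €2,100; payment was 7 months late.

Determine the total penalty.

€7,014

Accrued rate: 5% × 7 = 35%, capped at 50% → 35%
Failure-to-pay penalty: 35% of €2,100 = €735
Penalty before surcharge: €735 + €5,110 = €5,845
Administrative surcharge: 20% of €5,845 = €1,169
Total penalty: €5,845 + €1,169 = €7,014
Minimum €2,610: €7,014 meets the minimum, no increase.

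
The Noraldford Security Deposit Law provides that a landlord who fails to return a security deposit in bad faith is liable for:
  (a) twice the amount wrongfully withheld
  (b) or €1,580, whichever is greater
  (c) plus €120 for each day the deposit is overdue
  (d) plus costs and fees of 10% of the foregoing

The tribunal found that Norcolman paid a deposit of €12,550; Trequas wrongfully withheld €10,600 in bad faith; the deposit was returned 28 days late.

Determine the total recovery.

Doubled: 2 × €10,600 = €21,200
Minimum €1,580: €21,200 meets the minimum, no increase.
Late-return penalty: 28 × €120 = €3,360
Damages plus late penalty: €21,200 + €3,360 = €24,560
Costs and fees: 10% of €24,560 = €2,456
Total recovery: €24,560 + €2,456 = €27,016

€27,016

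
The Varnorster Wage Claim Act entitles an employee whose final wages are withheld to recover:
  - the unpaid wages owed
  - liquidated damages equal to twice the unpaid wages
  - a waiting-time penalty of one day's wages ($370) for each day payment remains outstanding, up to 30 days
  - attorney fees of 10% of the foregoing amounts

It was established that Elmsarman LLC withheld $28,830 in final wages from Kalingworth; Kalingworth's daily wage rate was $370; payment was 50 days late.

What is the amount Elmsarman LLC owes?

Doubled: 2 × $28,830 = $57,660
Penalty days: min(50, 30) = 30
Waiting-time penalty: 30 × $370 = $11,100
Subtotal: $28,830 + $57,660 + $11,100 = $97,590
Attorney fees: 10% of $97,590 = $9,759
Total award: $97,590 + $9,759 = $107,349

$107,349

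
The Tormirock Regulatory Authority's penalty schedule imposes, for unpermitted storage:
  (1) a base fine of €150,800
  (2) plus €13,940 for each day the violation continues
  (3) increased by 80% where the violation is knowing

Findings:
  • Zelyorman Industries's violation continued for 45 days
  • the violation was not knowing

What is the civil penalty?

€778,100

Per-day component: 45 × €13,940 = €627,300
Base plus per-day: €150,800 + €627,300 = €778,100
The violation was not knowing: no 80% increase.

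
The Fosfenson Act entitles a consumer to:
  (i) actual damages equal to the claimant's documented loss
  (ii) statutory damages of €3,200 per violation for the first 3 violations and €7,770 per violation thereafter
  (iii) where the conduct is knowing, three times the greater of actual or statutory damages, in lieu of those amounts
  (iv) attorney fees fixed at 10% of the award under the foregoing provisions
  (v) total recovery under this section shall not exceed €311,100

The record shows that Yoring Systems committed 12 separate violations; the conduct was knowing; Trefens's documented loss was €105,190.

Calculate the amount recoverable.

€311,100

First 3 violations: 3 × €3,200 = €9,600
Remaining violations: (12 − 3) × €7,770 = €69,930
Statutory damages: €9,600 + €69,930 = €79,530
Greater of actual damages (€105,190) or statutory damages (€79,530): €105,190
Trebled: 3 × €105,190 = €315,570
Attorney fees: 10% of €315,570 = €31,557
Total before cap: €315,570 + €31,557 = €347,127
Cap at €311,100: €347,127 exceeds the cap → €311,100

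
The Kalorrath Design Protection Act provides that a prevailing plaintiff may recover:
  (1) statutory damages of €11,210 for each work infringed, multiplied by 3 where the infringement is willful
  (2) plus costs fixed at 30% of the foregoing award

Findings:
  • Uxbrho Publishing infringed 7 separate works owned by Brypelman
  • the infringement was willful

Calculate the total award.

Statutory damages: 7 × €11,210 = €78,470
Trebled: 3 × €78,470 = €235,410
Costs: 30% of €235,410 = €70,623
Award plus costs: €235,410 + €70,623 = €306,033

€306,033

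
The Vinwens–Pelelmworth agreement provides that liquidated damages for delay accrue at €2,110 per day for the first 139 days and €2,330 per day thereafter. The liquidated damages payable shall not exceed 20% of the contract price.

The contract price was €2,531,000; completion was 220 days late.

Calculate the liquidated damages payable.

€482,020

First 139 days: 139 × €2,110 = €293,290
Remaining days: (220 − 139) × €2,330 = €188,730
Accrued per-day damages: €293,290 + €188,730 = €482,020
Cap: 20% of €2,531,000 = €506,200
Cap at €506,200: €482,020 is within the cap, no reduction.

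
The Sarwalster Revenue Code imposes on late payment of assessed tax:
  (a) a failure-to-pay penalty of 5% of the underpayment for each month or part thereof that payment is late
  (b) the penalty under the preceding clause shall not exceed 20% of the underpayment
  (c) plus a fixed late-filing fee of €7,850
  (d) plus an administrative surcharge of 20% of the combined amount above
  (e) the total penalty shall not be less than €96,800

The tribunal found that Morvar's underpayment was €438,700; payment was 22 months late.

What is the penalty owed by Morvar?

Accrued rate: 5% × 22 = 110%, capped at 20% → 20%
Failure-to-pay penalty: 20% of €438,700 = €87,740
Penalty before surcharge: €87,740 + €7,850 = €95,590
Administrative surcharge: 20% of €95,590 = €19,118
Total penalty: €95,590 + €19,118 = €114,708
Minimum €96,800: €114,708 meets the minimum, no increase.

€114,708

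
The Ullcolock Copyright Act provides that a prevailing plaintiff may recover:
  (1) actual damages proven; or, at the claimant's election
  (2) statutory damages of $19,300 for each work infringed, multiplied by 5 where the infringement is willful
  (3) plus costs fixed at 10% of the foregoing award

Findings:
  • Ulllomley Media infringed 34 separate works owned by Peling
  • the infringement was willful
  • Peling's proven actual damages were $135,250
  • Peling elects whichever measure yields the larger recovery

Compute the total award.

$3,609,100

Statutory damages: 34 × $19,300 = $656,200
Multiplied by 5: 5 × $656,200 = $3,281,000
Greater of actual damages ($135,250) or enhanced statutory damages ($3,281,000): $3,281,000
Costs: 10% of $3,281,000 = $328,100
Award plus costs: $3,281,000 + $328,100 = $3,609,100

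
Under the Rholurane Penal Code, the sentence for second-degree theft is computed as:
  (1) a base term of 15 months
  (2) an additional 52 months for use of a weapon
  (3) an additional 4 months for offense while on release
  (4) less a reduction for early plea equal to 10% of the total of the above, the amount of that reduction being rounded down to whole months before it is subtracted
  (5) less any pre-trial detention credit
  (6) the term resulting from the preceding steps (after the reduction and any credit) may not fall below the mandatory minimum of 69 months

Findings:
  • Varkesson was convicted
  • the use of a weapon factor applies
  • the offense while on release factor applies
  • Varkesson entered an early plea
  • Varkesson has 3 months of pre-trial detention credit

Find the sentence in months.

Use of a weapon enhancement: +52 months
Offense while on release enhancement: +4 months
Adjusted term: 15 months + 52 months + 4 months = 71 months
Early plea reduction: 10% of 71 months = 7 months (rounded down)
After reduction: 71 − 7 = 64 months
Less pre-trial detention credit: 64 months − 3 months = 61 months
Minimum 69 months: 61 months is below the minimum → 69 months

69 months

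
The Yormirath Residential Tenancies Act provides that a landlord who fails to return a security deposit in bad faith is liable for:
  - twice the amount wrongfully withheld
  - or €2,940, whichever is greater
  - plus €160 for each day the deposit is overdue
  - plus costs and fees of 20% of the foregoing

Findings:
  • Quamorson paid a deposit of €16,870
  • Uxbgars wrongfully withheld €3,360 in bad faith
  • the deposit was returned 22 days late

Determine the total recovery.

Doubled: 2 × €3,360 = €6,720
Minimum €2,940: €6,720 meets the minimum, no increase.
Late-return penalty: 22 × €160 = €3,520
Damages plus late penalty: €6,720 + €3,520 = €10,240
Costs and fees: 20% of €10,240 = €2,048
Total recovery: €10,240 + €2,048 = €12,288

€12,288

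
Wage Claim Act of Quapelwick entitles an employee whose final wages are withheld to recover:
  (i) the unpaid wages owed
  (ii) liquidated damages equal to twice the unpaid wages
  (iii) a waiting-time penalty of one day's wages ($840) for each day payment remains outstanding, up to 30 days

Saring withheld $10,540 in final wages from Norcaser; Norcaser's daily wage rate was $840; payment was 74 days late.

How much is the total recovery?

Doubled: 2 × $10,540 = $21,080
Penalty days: min(74, 30) = 30
Waiting-time penalty: 30 × $840 = $25,200
Total award: $10,540 + $21,080 + $25,200 = $56,820

Total award: $56,820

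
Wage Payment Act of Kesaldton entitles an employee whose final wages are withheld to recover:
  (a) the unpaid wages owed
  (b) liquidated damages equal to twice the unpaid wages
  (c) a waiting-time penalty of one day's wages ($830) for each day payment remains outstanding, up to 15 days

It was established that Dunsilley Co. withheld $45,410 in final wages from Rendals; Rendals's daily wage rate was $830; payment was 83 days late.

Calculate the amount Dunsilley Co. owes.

$148,680

Doubled: 2 × $45,410 = $90,820
Penalty days: min(83, 15) = 15
Waiting-time penalty: 15 × $830 = $12,450
Total award: $45,410 + $90,820 + $12,450 = $148,680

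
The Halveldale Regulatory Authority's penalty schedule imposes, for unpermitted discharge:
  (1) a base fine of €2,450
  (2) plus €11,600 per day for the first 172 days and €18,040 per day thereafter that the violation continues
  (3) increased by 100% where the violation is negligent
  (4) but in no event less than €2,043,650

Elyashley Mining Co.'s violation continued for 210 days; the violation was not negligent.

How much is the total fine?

First 172 days: 172 × €11,600 = €1,995,200
Remaining days: (210 − 172) × €18,040 = €685,520
Per-day component: €1,995,200 + €685,520 = €2,680,720
Base plus per-day: €2,450 + €2,680,720 = €2,683,170
The violation was not negligent: no 100% increase.
Minimum €2,043,650: €2,683,170 meets the minimum, no increase.

€2,683,170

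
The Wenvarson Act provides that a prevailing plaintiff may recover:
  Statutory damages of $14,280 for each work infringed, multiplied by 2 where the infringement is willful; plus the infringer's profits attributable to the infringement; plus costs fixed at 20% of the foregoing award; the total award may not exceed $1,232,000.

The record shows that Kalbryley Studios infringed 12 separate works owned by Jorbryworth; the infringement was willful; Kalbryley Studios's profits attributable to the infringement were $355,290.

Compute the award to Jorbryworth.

$837,612

Statutory damages: 12 × $14,280 = $171,360
Doubled: 2 × $171,360 = $342,720
Combined award: $342,720 + $355,290 = $698,010
Costs: 20% of $698,010 = $139,602
Award plus costs: $698,010 + $139,602 = $837,612
Cap at $1,232,000: $837,612 is within the cap, no reduction.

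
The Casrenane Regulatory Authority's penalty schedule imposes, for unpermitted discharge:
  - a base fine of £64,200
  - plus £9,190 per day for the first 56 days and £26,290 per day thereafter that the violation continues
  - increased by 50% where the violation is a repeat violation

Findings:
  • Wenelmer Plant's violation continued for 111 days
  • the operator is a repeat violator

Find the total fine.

£3,037,185

First 56 days: 56 × £9,190 = £514,640
Remaining days: (111 − 56) × £26,290 = £1,445,950
Per-day component: £514,640 + £1,445,950 = £1,960,590
Base plus per-day: £64,200 + £1,960,590 = £2,024,790
Enhancement: 50% of £2,024,790 = £1,012,395
Enhanced fine: £2,024,790 + £1,012,395 = £3,037,185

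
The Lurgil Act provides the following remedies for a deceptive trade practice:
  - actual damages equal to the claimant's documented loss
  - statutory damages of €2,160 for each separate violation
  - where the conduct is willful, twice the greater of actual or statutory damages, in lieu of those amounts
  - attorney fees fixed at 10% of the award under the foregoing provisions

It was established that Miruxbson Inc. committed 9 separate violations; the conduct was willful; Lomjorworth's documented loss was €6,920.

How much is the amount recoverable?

Statutory damages: 9 × €2,160 = €19,440
Greater of actual damages (€6,920) or statutory damages (€19,440): €19,440
Doubled: 2 × €19,440 = €38,880
Attorney fees: 10% of €38,880 = €3,888
Total recovery: €38,880 + €3,888 = €42,768

Total recovery: €42,768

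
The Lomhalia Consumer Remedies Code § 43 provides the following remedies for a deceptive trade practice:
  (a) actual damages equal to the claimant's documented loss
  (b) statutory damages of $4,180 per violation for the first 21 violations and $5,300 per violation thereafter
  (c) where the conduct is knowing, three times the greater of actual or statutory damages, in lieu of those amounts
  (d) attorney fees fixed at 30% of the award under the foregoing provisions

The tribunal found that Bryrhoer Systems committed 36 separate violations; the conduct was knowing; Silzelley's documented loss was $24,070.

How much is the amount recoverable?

First 21 violations: 21 × $4,180 = $87,780
Remaining violations: (36 − 21) × $5,300 = $79,500
Statutory damages: $87,780 + $79,500 = $167,280
Greater of actual damages ($24,070) or statutory damages ($167,280): $167,280
Trebled: 3 × $167,280 = $501,840
Attorney fees: 30% of $501,840 = $150,552
Total recovery: $501,840 + $150,552 = $652,392

$652,392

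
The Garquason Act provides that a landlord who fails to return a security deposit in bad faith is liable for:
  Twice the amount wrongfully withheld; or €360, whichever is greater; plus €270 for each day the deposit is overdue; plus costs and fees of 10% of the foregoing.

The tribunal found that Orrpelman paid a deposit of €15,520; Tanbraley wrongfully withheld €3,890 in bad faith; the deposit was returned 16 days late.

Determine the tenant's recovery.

€13,310

Doubled: 2 × €3,890 = €7,780
Minimum €360: €7,780 meets the minimum, no increase.
Late-return penalty: 16 × €270 = €4,320
Damages plus late penalty: €7,780 + €4,320 = €12,100
Costs and fees: 10% of €12,100 = €1,210
Total recovery: €12,100 + €1,210 = €13,310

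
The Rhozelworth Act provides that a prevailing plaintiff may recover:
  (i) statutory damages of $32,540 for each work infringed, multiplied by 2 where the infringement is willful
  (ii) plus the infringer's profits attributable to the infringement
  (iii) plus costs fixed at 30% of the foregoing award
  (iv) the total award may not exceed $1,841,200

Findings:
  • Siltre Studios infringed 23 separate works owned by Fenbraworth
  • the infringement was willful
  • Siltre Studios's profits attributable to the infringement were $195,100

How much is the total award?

$1,841,200

Statutory damages: 23 × $32,540 = $748,420
Doubled: 2 × $748,420 = $1,496,840
Combined award: $1,496,840 + $195,100 = $1,691,940
Costs: 30% of $1,691,940 = $507,582
Award plus costs: $1,691,940 + $507,582 = $2,199,522
Cap at $1,841,200: $2,199,522 exceeds the cap → $1,841,200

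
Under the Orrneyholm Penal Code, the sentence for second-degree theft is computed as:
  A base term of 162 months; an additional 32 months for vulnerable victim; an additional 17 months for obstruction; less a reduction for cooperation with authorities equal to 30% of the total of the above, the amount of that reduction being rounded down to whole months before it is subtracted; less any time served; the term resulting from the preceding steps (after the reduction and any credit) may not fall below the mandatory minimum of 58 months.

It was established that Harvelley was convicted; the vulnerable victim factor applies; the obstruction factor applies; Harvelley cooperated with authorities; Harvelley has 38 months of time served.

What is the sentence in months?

Vulnerable victim enhancement: +32 months
Obstruction enhancement: +17 months
Adjusted term: 162 months + 32 months + 17 months = 211 months
Cooperation with authorities reduction: 30% of 211 months = 63 months (rounded down)
After reduction: 211 − 63 = 148 months
Less time served: 148 months − 38 months = 110 months
Minimum 58 months: 110 months meets the minimum, no increase.

110 months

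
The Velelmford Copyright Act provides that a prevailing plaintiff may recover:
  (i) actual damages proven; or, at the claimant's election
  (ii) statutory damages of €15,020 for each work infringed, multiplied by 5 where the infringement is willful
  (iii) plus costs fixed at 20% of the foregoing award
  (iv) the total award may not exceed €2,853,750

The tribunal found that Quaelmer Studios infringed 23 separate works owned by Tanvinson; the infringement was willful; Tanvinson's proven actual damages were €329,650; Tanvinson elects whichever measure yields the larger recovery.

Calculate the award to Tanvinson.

€2,072,760

Statutory damages: 23 × €15,020 = €345,460
Multiplied by 5: 5 × €345,460 = €1,727,300
Greater of actual damages (€329,650) or enhanced statutory damages (€1,727,300): €1,727,300
Costs: 20% of €1,727,300 = €345,460
Award plus costs: €1,727,300 + €345,460 = €2,072,760
Cap at €2,853,750: €2,072,760 is within the cap, no reduction.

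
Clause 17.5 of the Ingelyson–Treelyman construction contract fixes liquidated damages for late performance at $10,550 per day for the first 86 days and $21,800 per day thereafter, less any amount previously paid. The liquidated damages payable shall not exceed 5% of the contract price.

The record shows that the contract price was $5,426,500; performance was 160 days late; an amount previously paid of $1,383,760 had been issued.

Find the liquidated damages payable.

First 86 days: 86 × $10,550 = $907,300
Remaining days: (160 − 86) × $21,800 = $1,613,200
Accrued per-day damages: $907,300 + $1,613,200 = $2,520,500
Less amount previously paid: $2,520,500 − $1,383,760 = $1,136,740
Cap: 5% of $5,426,500 = $271,325
Cap at $271,325: $1,136,740 exceeds the cap → $271,325

Liquidated damages: $271,325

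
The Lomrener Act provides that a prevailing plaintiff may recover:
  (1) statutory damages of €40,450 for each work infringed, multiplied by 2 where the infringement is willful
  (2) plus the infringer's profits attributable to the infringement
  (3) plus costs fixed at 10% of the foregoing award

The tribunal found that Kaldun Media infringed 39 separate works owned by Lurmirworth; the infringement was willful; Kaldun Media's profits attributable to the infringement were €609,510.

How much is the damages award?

Statutory damages: 39 × €40,450 = €1,577,550
Doubled: 2 × €1,577,550 = €3,155,100
Combined award: €3,155,100 + €609,510 = €3,764,610
Costs: 10% of €3,764,610 = €376,461
Award plus costs: €3,764,610 + €376,461 = €4,141,071

Award: €4,141,071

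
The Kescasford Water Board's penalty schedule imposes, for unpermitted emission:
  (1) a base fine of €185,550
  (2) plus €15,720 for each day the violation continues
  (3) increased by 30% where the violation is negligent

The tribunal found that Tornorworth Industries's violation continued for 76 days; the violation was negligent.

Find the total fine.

€1,794,351

Per-day component: 76 × €15,720 = €1,194,720
Base plus per-day: €185,550 + €1,194,720 = €1,380,270
Enhancement: 30% of €1,380,270 = €414,081
Enhanced fine: €1,380,270 + €414,081 = €1,794,351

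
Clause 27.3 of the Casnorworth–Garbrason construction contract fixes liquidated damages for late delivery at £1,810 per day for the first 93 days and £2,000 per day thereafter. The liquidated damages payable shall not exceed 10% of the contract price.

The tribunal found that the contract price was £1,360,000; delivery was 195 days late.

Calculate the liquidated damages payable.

First 93 days: 93 × £1,810 = £168,330
Remaining days: (195 − 93) × £2,000 = £204,000
Accrued per-day damages: £168,330 + £204,000 = £372,330
Cap: 10% of £1,360,000 = £136,000
Cap at £136,000: £372,330 exceeds the cap → £136,000

£136,000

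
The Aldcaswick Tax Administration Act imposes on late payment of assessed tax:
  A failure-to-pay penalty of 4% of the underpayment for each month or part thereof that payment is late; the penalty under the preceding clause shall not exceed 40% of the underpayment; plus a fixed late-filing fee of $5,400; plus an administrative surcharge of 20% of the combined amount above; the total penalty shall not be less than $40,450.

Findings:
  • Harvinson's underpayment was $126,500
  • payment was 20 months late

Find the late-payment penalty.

Accrued rate: 4% × 20 = 80%, capped at 40% → 40%
Failure-to-pay penalty: 40% of $126,500 = $50,600
Penalty before surcharge: $50,600 + $5,400 = $56,000
Administrative surcharge: 20% of $56,000 = $11,200
Total penalty: $56,000 + $11,200 = $67,200
Minimum $40,450: $67,200 meets the minimum, no increase.

$67,200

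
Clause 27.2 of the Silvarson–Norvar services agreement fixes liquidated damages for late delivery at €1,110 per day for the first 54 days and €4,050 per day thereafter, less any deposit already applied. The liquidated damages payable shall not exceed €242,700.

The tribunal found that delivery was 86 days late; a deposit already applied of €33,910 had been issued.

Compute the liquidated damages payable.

First 54 days: 54 × €1,110 = €59,940
Remaining days: (86 − 54) × €4,050 = €129,600
Accrued per-day damages: €59,940 + €129,600 = €189,540
Less deposit already applied: €189,540 − €33,910 = €155,630
Cap at €242,700: €155,630 is within the cap, no reduction.

Liquidated damages: €155,630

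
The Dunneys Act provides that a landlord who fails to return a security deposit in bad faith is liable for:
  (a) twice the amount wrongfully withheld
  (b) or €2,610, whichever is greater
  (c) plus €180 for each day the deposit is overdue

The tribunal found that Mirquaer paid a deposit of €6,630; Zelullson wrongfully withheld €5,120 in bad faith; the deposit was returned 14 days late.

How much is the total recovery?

Doubled: 2 × €5,120 = €10,240
Minimum €2,610: €10,240 meets the minimum, no increase.
Late-return penalty: 14 × €180 = €2,520
Damages plus late penalty: €10,240 + €2,520 = €12,760

Recovery: €12,760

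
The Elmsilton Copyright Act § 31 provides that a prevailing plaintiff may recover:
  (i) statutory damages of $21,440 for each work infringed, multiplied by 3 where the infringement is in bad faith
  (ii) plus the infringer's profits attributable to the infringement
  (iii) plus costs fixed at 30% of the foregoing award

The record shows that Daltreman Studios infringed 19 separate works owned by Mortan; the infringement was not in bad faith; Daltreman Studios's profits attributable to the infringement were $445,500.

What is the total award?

Statutory damages: 19 × $21,440 = $407,360
Infringement not in bad faith: no ×3 enhancement.
Combined award: $407,360 + $445,500 = $852,860
Costs: 30% of $852,860 = $255,858
Award plus costs: $852,860 + $255,858 = $1,108,718

$1,108,718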